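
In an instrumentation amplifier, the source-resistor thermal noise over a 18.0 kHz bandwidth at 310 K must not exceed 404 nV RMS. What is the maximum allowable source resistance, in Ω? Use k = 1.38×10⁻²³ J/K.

530 Ω

Johnson–Nyquist: V_n = √(4kTRB) ⇒ R = V_n² / (4kTB)
4kTB = 4 × 1.38×10⁻²³ × 310 × 1.80×10⁴ = 3.08×10⁻¹⁶
R = (4.04×10⁻⁷)² / 3.08×10⁻¹⁶ = 5.30×10² Ω = 530 Ω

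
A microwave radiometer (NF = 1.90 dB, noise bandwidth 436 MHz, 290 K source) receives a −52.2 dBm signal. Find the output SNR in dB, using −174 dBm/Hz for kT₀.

33.5 dB

Noise floor: N = −174 + 10 log₁₀(B) + NF
10 log₁₀(4.36×10⁸) = 86.39 dB
N = −174 + 86.39 + 1.90 = −85.71 dBm
SNR = P_sig − N = −52.2 − (−85.71) = 33.51 dB → 33.5 dB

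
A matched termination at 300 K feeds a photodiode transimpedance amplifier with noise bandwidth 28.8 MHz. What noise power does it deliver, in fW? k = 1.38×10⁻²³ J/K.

P_n = kTB = 1.38×10⁻²³ × 300 × 2.88×10⁷ = 1.19×10⁻¹³ W = 119 fW

119 fW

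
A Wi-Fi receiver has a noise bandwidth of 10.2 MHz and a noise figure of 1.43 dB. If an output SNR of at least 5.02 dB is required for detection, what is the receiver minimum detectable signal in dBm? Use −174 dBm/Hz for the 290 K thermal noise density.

Sensitivity = −174 + 10 log₁₀(B) + NF + SNR_min
= −174 + 70.09 + 1.43 + 5.02
= −97.46 dBm → −97.5 dBm

−97.5 dBm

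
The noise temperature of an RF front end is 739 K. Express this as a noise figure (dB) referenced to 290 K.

F = 1 + T_e/T₀ = 1 + 739/290 = 3.54828
NF = 10 log₁₀(3.54828) = 5.50 dB

5.50 dB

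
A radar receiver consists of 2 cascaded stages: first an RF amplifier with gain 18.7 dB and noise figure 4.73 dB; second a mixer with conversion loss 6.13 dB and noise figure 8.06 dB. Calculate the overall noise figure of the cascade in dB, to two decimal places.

Convert to linear (a loss of L dB is a gain of −L dB): F_i = 10^(NF_i/10), G_i = 10^(G_i,dB/10)
  Stage 1: F_1 = 10^(4.73/10) = 2.972, G_1 = 10^(18.7/10) = 74.13
  Stage 2: F_2 = 10^(8.06/10) = 6.397, G_2 = 10^(−6.13/10) = 0.2438
Friis cascade:
  F = 2.972 + (6.397 − 1)/74.13 = 3.044
NF = 10 log₁₀(3.044) = 4.84 dB

4.84 dB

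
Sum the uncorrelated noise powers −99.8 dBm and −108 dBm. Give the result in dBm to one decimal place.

Convert to linear, add, convert back:
P₁ = 1.05×10⁻¹³ W, P₂ = 1.58×10⁻¹⁴ W
P_tot = 1.21×10⁻¹³ W → 10 log₁₀(P_tot / 10⁻³) = −99.2 dBm

−99.2 dBm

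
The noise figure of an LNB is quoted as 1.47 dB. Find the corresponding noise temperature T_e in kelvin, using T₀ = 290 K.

117 K

F = 10^(1.47/10) = 1.40281
T_e = (F − 1)·T₀ = (1.40281 − 1) × 290 = 117 K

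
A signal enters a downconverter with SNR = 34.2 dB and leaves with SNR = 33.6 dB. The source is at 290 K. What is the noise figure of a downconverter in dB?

NF (dB) = SNR_in(dB) − SNR_out(dB) when the source is at T₀
NF = 34.2 − 33.6 = 0.6 dB

0.6 dB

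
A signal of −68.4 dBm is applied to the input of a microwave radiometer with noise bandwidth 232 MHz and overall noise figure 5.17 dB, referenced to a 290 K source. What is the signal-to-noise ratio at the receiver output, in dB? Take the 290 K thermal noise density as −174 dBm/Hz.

Noise floor: N = −174 + 10 log₁₀(B) + NF
10 log₁₀(2.32×10⁸) = 83.65 dB
N = −174 + 83.65 + 5.17 = −85.18 dBm
SNR = P_sig − N = −68.4 − (−85.18) = 16.78 dB → 16.8 dB

16.8 dB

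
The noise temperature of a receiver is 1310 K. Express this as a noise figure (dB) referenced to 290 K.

F = 1 + T_e/T₀ = 1 + 1310/290 = 5.51724
NF = 10 log₁₀(5.51724) = 7.42 dB

7.42 dB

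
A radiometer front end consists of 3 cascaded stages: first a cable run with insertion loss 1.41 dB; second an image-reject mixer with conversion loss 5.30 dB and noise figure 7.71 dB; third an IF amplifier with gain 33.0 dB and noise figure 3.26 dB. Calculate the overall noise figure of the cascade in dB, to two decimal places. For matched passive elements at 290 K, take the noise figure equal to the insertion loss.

11.27 dB

Convert to linear (a loss of L dB is a gain of −L dB): F_i = 10^(NF_i/10), G_i = 10^(G_i,dB/10)
  Stage 1: F_1 = 10^(1.41/10) = 1.384, G_1 = 10^(−1.41/10) = 0.7228
  Stage 2: F_2 = 10^(7.71/10) = 5.902, G_2 = 10^(−5.30/10) = 0.2951
  Stage 3: F_3 = 10^(3.26/10) = 2.118, G_3 = 10^(33.0/10) = 1995
Friis cascade:
  F = 1.384 + (5.902 − 1)/0.7228 + (2.118 − 1)/0.2133 = 13.41
NF = 10 log₁₀(13.41) = 11.27 dB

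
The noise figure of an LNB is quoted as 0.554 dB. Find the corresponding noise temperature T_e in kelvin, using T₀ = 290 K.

39.5 K

F = 10^(0.554/10) = 1.13606
T_e = (F − 1)·T₀ = (1.13606 − 1) × 290 = 39.5 K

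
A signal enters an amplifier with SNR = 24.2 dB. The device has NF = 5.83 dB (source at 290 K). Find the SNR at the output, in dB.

By definition F = SNR_in/SNR_out, so in dB: SNR_out = SNR_in − NF
SNR_out = 24.2 − 5.83 = 18.37 dB

18.37 dB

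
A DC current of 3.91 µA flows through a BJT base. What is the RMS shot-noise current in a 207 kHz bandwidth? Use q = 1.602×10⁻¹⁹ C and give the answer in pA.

509 pA

I_n = √(2qI·B)
2qI·B = 2 × 1.602×10⁻¹⁹ × 3.91×10⁻⁶ × 2.07×10⁵ = 2.59×10⁻¹⁹ A²
I_n = √(2.59×10⁻¹⁹) = 5.09×10⁻¹⁰ A = 509 pA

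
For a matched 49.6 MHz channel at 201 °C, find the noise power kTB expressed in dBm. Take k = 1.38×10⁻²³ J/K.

T = 201 °C + 273.15 = 474.15 K
P_n = kTB = 1.38×10⁻²³ × 474.15 × 4.96×10⁷ = 3.25×10⁻¹³ W
In dBm: 10 log₁₀(3.25×10⁻¹³ / 10⁻³) = −94.9 dBm

−94.9 dBm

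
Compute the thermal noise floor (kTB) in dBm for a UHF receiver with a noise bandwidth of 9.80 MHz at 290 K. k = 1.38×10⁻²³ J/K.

P_n = kTB = 1.38×10⁻²³ × 290 × 9.80×10⁶ = 3.92×10⁻¹⁴ W
In dBm: 10 log₁₀(3.92×10⁻¹⁴ / 10⁻³) = −104.1 dBm

−104.1 dBm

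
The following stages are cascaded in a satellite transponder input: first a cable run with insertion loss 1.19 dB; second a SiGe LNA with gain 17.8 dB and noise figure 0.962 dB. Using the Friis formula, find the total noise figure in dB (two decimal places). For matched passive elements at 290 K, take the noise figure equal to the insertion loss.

Convert to linear (a loss of L dB is a gain of −L dB): F_i = 10^(NF_i/10), G_i = 10^(G_i,dB/10)
  Stage 1: F_1 = 10^(1.19/10) = 1.315, G_1 = 10^(−1.19/10) = 0.7603
  Stage 2: F_2 = 10^(0.962/10) = 1.248, G_2 = 10^(17.8/10) = 60.26
Friis cascade:
  F = 1.315 + (1.248 − 1)/0.7603 = 1.641
NF = 10 log₁₀(1.641) = 2.15 dB

2.15 dB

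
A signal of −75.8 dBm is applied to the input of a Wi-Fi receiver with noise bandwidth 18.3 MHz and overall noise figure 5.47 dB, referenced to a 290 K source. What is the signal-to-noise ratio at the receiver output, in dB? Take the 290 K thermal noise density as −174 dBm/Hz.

20.1 dB

Noise floor: N = −174 + 10 log₁₀(B) + NF
10 log₁₀(1.83×10⁷) = 72.62 dB
N = −174 + 72.62 + 5.47 = −95.91 dBm
SNR = P_sig − N = −75.8 − (−95.91) = 20.11 dB → 20.1 dB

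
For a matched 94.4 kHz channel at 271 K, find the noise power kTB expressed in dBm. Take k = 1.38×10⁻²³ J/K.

P_n = kTB = 1.38×10⁻²³ × 271 × 9.44×10⁴ = 3.53×10⁻¹⁶ W
In dBm: 10 log₁₀(3.53×10⁻¹⁶ / 10⁻³) = −124.5 dBm

−124.5 dBm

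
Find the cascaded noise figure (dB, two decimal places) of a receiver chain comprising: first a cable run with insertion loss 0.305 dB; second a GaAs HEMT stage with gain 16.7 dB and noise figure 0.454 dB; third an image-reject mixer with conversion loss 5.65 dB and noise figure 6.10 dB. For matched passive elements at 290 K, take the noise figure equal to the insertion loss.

1.01 dB

Convert to linear (a loss of L dB is a gain of −L dB): F_i = 10^(NF_i/10), G_i = 10^(G_i,dB/10)
  Stage 1: F_1 = 10^(0.305/10) = 1.073, G_1 = 10^(−0.305/10) = 0.9322
  Stage 2: F_2 = 10^(0.454/10) = 1.110, G_2 = 10^(16.7/10) = 46.77
  Stage 3: F_3 = 10^(6.10/10) = 4.074, G_3 = 10^(−5.65/10) = 0.2723
Friis cascade:
  F = 1.073 + (1.110 − 1)/0.9322 + (4.074 − 1)/43.60 = 1.261
NF = 10 log₁₀(1.261) = 1.01 dB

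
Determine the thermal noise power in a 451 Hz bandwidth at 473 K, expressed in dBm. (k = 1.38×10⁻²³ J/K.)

−145.3 dBm

P_n = kTB = 1.38×10⁻²³ × 473 × 4.51×10² = 2.94×10⁻¹⁸ W
In dBm: 10 log₁₀(2.94×10⁻¹⁸ / 10⁻³) = −145.3 dBm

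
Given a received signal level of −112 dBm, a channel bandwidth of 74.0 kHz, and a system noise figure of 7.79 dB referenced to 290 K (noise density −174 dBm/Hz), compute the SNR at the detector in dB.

5.5 dB

Noise floor: N = −174 + 10 log₁₀(B) + NF
10 log₁₀(7.40×10⁴) = 48.69 dB
N = −174 + 48.69 + 7.79 = −117.52 dBm
SNR = P_sig − N = −112 − (−117.52) = 5.52 dB → 5.5 dB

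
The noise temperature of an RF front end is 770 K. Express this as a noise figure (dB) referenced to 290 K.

F = 1 + T_e/T₀ = 1 + 770/290 = 3.65517
NF = 10 log₁₀(3.65517) = 5.63 dB

5.63 dB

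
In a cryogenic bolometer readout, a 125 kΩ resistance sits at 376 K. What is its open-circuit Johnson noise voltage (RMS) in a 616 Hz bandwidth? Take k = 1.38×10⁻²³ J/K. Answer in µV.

1.26 µV

V_n = √(4kTRB)
4kTRB = 4 × 1.38×10⁻²³ × 376 × 1.25×10⁵ × 6.16×10² = 1.60×10⁻¹² V²
V_n = √(1.60×10⁻¹²) = 1.26×10⁻⁶ V = 1.26 µV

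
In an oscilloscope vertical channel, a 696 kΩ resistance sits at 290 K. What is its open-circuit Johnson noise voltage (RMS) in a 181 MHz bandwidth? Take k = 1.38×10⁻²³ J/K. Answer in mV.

V_n = √(4kTRB)
4kTRB = 4 × 1.38×10⁻²³ × 290 × 6.96×10⁵ × 1.81×10⁸ = 2.02×10⁻⁶ V²
V_n = √(2.02×10⁻⁶) = 1.42×10⁻³ V = 1.42 mV

1.42 mV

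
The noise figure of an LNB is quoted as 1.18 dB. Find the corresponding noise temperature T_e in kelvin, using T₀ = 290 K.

F = 10^(1.18/10) = 1.3122
T_e = (F − 1)·T₀ = (1.3122 − 1) × 290 = 90.5 K

90.5 K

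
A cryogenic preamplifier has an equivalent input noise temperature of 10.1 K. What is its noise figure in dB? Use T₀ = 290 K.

F = 1 + T_e/T₀ = 1 + 10.1/290 = 1.03483
NF = 10 log₁₀(1.03483) = 0.149 dB

0.149 dB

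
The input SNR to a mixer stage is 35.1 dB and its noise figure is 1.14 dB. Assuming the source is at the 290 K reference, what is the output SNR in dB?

By definition F = SNR_in/SNR_out, so in dB: SNR_out = SNR_in − NF
SNR_out = 35.1 − 1.14 = 33.96 dB

33.96 dB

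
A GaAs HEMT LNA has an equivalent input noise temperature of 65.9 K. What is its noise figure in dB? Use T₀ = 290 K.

0.889 dB

F = 1 + T_e/T₀ = 1 + 65.9/290 = 1.22724
NF = 10 log₁₀(1.22724) = 0.889 dB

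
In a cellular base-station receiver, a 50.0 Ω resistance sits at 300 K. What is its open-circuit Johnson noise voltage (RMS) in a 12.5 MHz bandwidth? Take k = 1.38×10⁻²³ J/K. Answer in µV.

3.22 µV

V_n = √(4kTRB)
4kTRB = 4 × 1.38×10⁻²³ × 300 × 5.00×10¹ × 1.25×10⁷ = 1.04×10⁻¹¹ V²
V_n = √(1.04×10⁻¹¹) = 3.22×10⁻⁶ V = 3.22 µV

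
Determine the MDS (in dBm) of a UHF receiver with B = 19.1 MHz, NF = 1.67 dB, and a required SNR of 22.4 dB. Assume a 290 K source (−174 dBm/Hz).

Sensitivity = −174 + 10 log₁₀(B) + NF + SNR_min
= −174 + 72.81 + 1.67 + 22.4
= −77.12 dBm → −77.1 dBm

−77.1 dBm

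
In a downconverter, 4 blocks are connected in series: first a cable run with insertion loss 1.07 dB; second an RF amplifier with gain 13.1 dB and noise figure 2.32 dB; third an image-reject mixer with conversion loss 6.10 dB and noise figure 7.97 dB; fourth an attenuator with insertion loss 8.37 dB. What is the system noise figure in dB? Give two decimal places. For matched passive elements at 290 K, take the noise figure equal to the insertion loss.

Convert to linear (a loss of L dB is a gain of −L dB): F_i = 10^(NF_i/10), G_i = 10^(G_i,dB/10)
  Stage 1: F_1 = 10^(1.07/10) = 1.279, G_1 = 10^(−1.07/10) = 0.7816
  Stage 2: F_2 = 10^(2.32/10) = 1.706, G_2 = 10^(13.1/10) = 20.42
  Stage 3: F_3 = 10^(7.97/10) = 6.266, G_3 = 10^(−6.10/10) = 0.2455
  Stage 4: F_4 = 10^(8.37/10) = 6.871, G_4 = 10^(−8.37/10) = 0.1455
Friis cascade:
  F = 1.279 + (1.706 − 1)/0.7816 + (6.266 − 1)/15.96 + (6.871 − 1)/3.917 = 4.011
NF = 10 log₁₀(4.011) = 6.03 dB

6.03 dB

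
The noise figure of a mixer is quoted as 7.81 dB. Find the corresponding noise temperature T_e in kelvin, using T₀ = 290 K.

1461 K

F = 10^(7.81/10) = 6.03949
T_e = (F − 1)·T₀ = (6.03949 − 1) × 290 = 1461 K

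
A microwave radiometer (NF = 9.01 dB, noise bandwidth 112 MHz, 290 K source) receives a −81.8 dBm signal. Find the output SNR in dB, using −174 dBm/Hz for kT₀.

Noise floor: N = −174 + 10 log₁₀(B) + NF
10 log₁₀(1.12×10⁸) = 80.49 dB
N = −174 + 80.49 + 9.01 = −84.50 dBm
SNR = P_sig − N = −81.8 − (−84.50) = 2.70 dB → 2.7 dB

2.7 dB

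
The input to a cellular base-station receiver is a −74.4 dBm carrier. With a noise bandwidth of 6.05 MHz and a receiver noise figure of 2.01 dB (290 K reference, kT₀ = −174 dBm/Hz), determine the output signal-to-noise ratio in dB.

Noise floor: N = −174 + 10 log₁₀(B) + NF
10 log₁₀(6.05×10⁶) = 67.82 dB
N = −174 + 67.82 + 2.01 = −104.17 dBm
SNR = P_sig − N = −74.4 − (−104.17) = 29.77 dB → 29.8 dB

29.8 dB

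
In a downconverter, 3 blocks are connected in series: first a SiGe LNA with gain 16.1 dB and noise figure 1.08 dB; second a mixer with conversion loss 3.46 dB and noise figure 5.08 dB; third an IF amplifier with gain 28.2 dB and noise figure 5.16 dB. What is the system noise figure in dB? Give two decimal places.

Convert to linear (a loss of L dB is a gain of −L dB): F_i = 10^(NF_i/10), G_i = 10^(G_i,dB/10)
  Stage 1: F_1 = 10^(1.08/10) = 1.282, G_1 = 10^(16.1/10) = 40.74
  Stage 2: F_2 = 10^(5.08/10) = 3.221, G_2 = 10^(−3.46/10) = 0.4508
  Stage 3: F_3 = 10^(5.16/10) = 3.281, G_3 = 10^(28.2/10) = 660.7
Friis cascade:
  F = 1.282 + (3.221 − 1)/40.74 + (3.281 − 1)/18.37 = 1.461
NF = 10 log₁₀(1.461) = 1.65 dB

1.65 dB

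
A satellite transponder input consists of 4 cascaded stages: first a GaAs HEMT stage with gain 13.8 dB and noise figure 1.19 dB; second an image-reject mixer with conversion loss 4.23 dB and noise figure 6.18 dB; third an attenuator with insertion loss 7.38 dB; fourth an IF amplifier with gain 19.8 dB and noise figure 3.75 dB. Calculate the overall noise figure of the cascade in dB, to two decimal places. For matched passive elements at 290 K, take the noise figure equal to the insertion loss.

4.42 dB

Convert to linear (a loss of L dB is a gain of −L dB): F_i = 10^(NF_i/10), G_i = 10^(G_i,dB/10)
  Stage 1: F_1 = 10^(1.19/10) = 1.315, G_1 = 10^(13.8/10) = 23.99
  Stage 2: F_2 = 10^(6.18/10) = 4.150, G_2 = 10^(−4.23/10) = 0.3776
  Stage 3: F_3 = 10^(7.38/10) = 5.470, G_3 = 10^(−7.38/10) = 0.1828
  Stage 4: F_4 = 10^(3.75/10) = 2.371, G_4 = 10^(19.8/10) = 95.50
Friis cascade:
  F = 1.315 + (4.150 − 1)/23.99 + (5.470 − 1)/9.057 + (2.371 − 1)/1.656 = 2.768
NF = 10 log₁₀(2.768) = 4.42 dB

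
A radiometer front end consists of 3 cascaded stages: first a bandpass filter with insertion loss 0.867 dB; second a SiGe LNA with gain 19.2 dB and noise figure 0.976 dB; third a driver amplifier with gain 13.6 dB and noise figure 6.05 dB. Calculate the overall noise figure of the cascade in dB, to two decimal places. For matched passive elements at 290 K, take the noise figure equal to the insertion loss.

Convert to linear (a loss of L dB is a gain of −L dB): F_i = 10^(NF_i/10), G_i = 10^(G_i,dB/10)
  Stage 1: F_1 = 10^(0.867/10) = 1.221, G_1 = 10^(−0.867/10) = 0.8190
  Stage 2: F_2 = 10^(0.976/10) = 1.252, G_2 = 10^(19.2/10) = 83.18
  Stage 3: F_3 = 10^(6.05/10) = 4.027, G_3 = 10^(13.6/10) = 22.91
Friis cascade:
  F = 1.221 + (1.252 − 1)/0.8190 + (4.027 − 1)/68.12 = 1.573
NF = 10 log₁₀(1.573) = 1.97 dB

1.97 dB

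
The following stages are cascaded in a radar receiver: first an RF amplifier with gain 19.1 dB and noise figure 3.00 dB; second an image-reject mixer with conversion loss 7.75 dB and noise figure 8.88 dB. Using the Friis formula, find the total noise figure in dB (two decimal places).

Convert to linear (a loss of L dB is a gain of −L dB): F_i = 10^(NF_i/10), G_i = 10^(G_i,dB/10)
  Stage 1: F_1 = 10^(3.00/10) = 1.995, G_1 = 10^(19.1/10) = 81.28
  Stage 2: F_2 = 10^(8.88/10) = 7.727, G_2 = 10^(−7.75/10) = 0.1679
Friis cascade:
  F = 1.995 + (7.727 − 1)/81.28 = 2.078
NF = 10 log₁₀(2.078) = 3.18 dB

3.18 dB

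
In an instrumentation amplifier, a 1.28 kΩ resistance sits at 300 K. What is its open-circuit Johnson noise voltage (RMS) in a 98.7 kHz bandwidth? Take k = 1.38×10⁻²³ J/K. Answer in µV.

1.45 µV

V_n = √(4kTRB)
4kTRB = 4 × 1.38×10⁻²³ × 300 × 1.28×10³ × 9.87×10⁴ = 2.09×10⁻¹² V²
V_n = √(2.09×10⁻¹²) = 1.45×10⁻⁶ V = 1.45 µV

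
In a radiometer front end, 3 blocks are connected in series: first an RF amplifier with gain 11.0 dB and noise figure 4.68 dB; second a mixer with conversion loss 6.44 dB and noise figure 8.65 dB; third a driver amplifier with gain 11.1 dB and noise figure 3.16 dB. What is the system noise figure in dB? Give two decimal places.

5.81 dB

Convert to linear (a loss of L dB is a gain of −L dB): F_i = 10^(NF_i/10), G_i = 10^(G_i,dB/10)
  Stage 1: F_1 = 10^(4.68/10) = 2.938, G_1 = 10^(11.0/10) = 12.59
  Stage 2: F_2 = 10^(8.65/10) = 7.328, G_2 = 10^(−6.44/10) = 0.2270
  Stage 3: F_3 = 10^(3.16/10) = 2.070, G_3 = 10^(11.1/10) = 12.88
Friis cascade:
  F = 2.938 + (7.328 − 1)/12.59 + (2.070 − 1)/2.858 = 3.815
NF = 10 log₁₀(3.815) = 5.81 dB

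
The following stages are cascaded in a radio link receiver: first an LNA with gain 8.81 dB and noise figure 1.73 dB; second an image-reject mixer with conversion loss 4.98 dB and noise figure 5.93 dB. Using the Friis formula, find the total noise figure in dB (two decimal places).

2.73 dB

Convert to linear (a loss of L dB is a gain of −L dB): F_i = 10^(NF_i/10), G_i = 10^(G_i,dB/10)
  Stage 1: F_1 = 10^(1.73/10) = 1.489, G_1 = 10^(8.81/10) = 7.603
  Stage 2: F_2 = 10^(5.93/10) = 3.917, G_2 = 10^(−4.98/10) = 0.3177
Friis cascade:
  F = 1.489 + (3.917 − 1)/7.603 = 1.873
NF = 10 log₁₀(1.873) = 2.73 dB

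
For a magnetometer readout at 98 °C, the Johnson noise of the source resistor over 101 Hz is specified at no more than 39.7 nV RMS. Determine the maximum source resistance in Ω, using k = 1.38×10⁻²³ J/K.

T = 98 °C + 273.15 = 371.15 K
Johnson–Nyquist: V_n = √(4kTRB) ⇒ R = V_n² / (4kTB)
4kTB = 4 × 1.38×10⁻²³ × 371.15 × 1.01×10² = 2.07×10⁻¹⁸
R = (3.97×10⁻⁸)² / 2.07×10⁻¹⁸ = 7.62×10² Ω = 762 Ω

762 Ω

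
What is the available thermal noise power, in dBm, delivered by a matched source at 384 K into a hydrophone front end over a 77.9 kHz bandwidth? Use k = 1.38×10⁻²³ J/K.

P_n = kTB = 1.38×10⁻²³ × 384 × 7.79×10⁴ = 4.13×10⁻¹⁶ W
In dBm: 10 log₁₀(4.13×10⁻¹⁶ / 10⁻³) = −123.8 dBm

−123.8 dBm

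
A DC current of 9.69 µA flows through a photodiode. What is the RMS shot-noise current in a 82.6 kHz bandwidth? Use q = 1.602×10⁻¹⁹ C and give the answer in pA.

I_n = √(2qI·B)
2qI·B = 2 × 1.602×10⁻¹⁹ × 9.69×10⁻⁶ × 8.26×10⁴ = 2.56×10⁻¹⁹ A²
I_n = √(2.56×10⁻¹⁹) = 5.06×10⁻¹⁰ A = 506 pA

506 pA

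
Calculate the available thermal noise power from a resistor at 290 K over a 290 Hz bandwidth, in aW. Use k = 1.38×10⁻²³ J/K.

1.16 aW

P_n = kTB = 1.38×10⁻²³ × 290 × 2.90×10² = 1.16×10⁻¹⁸ W = 1.16 aW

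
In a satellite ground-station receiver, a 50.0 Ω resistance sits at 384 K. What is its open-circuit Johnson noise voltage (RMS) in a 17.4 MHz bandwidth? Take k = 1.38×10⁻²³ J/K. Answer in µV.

V_n = √(4kTRB)
4kTRB = 4 × 1.38×10⁻²³ × 384 × 5.00×10¹ × 1.74×10⁷ = 1.84×10⁻¹¹ V²
V_n = √(1.84×10⁻¹¹) = 4.29×10⁻⁶ V = 4.29 µV

4.29 µV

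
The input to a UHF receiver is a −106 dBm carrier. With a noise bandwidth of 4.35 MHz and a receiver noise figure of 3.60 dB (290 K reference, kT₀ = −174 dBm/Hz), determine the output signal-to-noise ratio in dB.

−2.0 dB

Noise floor: N = −174 + 10 log₁₀(B) + NF
10 log₁₀(4.35×10⁶) = 66.38 dB
N = −174 + 66.38 + 3.60 = −104.02 dBm
SNR = P_sig − N = −106 − (−104.02) = −1.98 dB → −2.0 dB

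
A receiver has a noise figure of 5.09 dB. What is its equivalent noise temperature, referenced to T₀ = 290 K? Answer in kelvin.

646 K

F = 10^(5.09/10) = 3.22849
T_e = (F − 1)·T₀ = (3.22849 − 1) × 290 = 646 K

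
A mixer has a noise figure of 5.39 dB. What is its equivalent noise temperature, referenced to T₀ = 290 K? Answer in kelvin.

713 K

F = 10^(5.39/10) = 3.45939
T_e = (F − 1)·T₀ = (3.45939 − 1) × 290 = 713 K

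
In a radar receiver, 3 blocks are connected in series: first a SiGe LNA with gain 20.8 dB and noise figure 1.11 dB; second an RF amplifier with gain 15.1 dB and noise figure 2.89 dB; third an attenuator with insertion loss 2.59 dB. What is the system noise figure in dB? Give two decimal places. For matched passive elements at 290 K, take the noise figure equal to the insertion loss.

Convert to linear (a loss of L dB is a gain of −L dB): F_i = 10^(NF_i/10), G_i = 10^(G_i,dB/10)
  Stage 1: F_1 = 10^(1.11/10) = 1.291, G_1 = 10^(20.8/10) = 120.2
  Stage 2: F_2 = 10^(2.89/10) = 1.945, G_2 = 10^(15.1/10) = 32.36
  Stage 3: F_3 = 10^(2.59/10) = 1.816, G_3 = 10^(−2.59/10) = 0.5508
Friis cascade:
  F = 1.291 + (1.945 − 1)/120.2 + (1.816 − 1)/3890 = 1.299
NF = 10 log₁₀(1.299) = 1.14 dB

1.14 dB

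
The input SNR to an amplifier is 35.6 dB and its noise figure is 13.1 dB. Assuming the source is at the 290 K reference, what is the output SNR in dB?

By definition F = SNR_in/SNR_out, so in dB: SNR_out = SNR_in − NF
SNR_out = 35.6 − 13.1 = 22.5 dB

22.5 dB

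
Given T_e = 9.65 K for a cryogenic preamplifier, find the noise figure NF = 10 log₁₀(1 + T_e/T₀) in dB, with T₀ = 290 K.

0.142 dB

F = 1 + T_e/T₀ = 1 + 9.65/290 = 1.03328
NF = 10 log₁₀(1.03328) = 0.142 dB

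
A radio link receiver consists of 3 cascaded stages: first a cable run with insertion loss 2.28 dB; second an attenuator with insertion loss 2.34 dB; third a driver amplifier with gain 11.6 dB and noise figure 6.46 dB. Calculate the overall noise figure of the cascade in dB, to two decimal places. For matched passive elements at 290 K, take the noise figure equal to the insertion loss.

11.08 dB

Convert to linear (a loss of L dB is a gain of −L dB): F_i = 10^(NF_i/10), G_i = 10^(G_i,dB/10)
  Stage 1: F_1 = 10^(2.28/10) = 1.690, G_1 = 10^(−2.28/10) = 0.5916
  Stage 2: F_2 = 10^(2.34/10) = 1.714, G_2 = 10^(−2.34/10) = 0.5834
  Stage 3: F_3 = 10^(6.46/10) = 4.426, G_3 = 10^(11.6/10) = 14.45
Friis cascade:
  F = 1.690 + (1.714 − 1)/0.5916 + (4.426 − 1)/0.3451 = 12.82
NF = 10 log₁₀(12.82) = 11.08 dB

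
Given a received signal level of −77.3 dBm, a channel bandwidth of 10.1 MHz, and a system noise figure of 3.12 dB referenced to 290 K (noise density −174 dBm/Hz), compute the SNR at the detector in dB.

23.5 dB

Noise floor: N = −174 + 10 log₁₀(B) + NF
10 log₁₀(1.01×10⁷) = 70.04 dB
N = −174 + 70.04 + 3.12 = −100.84 dBm
SNR = P_sig − N = −77.3 − (−100.84) = 23.54 dB → 23.5 dB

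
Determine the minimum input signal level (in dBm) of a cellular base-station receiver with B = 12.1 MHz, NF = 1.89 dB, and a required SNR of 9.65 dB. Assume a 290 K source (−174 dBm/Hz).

Sensitivity = −174 + 10 log₁₀(B) + NF + SNR_min
= −174 + 70.83 + 1.89 + 9.65
= −91.63 dBm → −91.6 dBm

−91.6 dBm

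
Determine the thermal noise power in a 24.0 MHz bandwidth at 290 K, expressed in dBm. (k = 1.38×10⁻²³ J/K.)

−100.2 dBm

P_n = kTB = 1.38×10⁻²³ × 290 × 2.40×10⁷ = 9.60×10⁻¹⁴ W
In dBm: 10 log₁₀(9.60×10⁻¹⁴ / 10⁻³) = −100.2 dBm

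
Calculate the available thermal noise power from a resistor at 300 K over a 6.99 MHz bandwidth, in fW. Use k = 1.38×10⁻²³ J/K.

28.9 fW

P_n = kTB = 1.38×10⁻²³ × 300 × 6.99×10⁶ = 2.89×10⁻¹⁴ W = 28.9 fW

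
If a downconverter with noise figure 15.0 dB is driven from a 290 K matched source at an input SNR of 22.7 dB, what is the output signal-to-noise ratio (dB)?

7.7 dB

By definition F = SNR_in/SNR_out, so in dB: SNR_out = SNR_in − NF
SNR_out = 22.7 − 15.0 = 7.7 dB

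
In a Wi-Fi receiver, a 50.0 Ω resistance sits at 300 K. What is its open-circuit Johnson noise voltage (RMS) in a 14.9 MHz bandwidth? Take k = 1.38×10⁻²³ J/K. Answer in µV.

V_n = √(4kTRB)
4kTRB = 4 × 1.38×10⁻²³ × 300 × 5.00×10¹ × 1.49×10⁷ = 1.23×10⁻¹¹ V²
V_n = √(1.23×10⁻¹¹) = 3.51×10⁻⁶ V = 3.51 µV

3.51 µV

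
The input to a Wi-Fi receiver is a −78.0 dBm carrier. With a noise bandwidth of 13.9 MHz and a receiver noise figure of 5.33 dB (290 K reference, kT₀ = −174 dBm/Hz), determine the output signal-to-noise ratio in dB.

Noise floor: N = −174 + 10 log₁₀(B) + NF
10 log₁₀(1.39×10⁷) = 71.43 dB
N = −174 + 71.43 + 5.33 = −97.24 dBm
SNR = P_sig − N = −78.0 − (−97.24) = 19.24 dB → 19.2 dB

19.2 dB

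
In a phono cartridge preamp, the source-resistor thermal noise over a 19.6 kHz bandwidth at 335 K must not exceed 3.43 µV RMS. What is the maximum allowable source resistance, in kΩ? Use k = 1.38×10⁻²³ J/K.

Johnson–Nyquist: V_n = √(4kTRB) ⇒ R = V_n² / (4kTB)
4kTB = 4 × 1.38×10⁻²³ × 335 × 1.96×10⁴ = 3.62×10⁻¹⁶
R = (3.43×10⁻⁶)² / 3.62×10⁻¹⁶ = 3.25×10⁴ Ω = 32.5 kΩ

32.5 kΩ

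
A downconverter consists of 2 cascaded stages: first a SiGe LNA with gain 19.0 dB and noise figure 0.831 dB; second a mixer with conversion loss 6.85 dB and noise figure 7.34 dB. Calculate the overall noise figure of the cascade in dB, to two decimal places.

1.03 dB

Convert to linear (a loss of L dB is a gain of −L dB): F_i = 10^(NF_i/10), G_i = 10^(G_i,dB/10)
  Stage 1: F_1 = 10^(0.831/10) = 1.211, G_1 = 10^(19.0/10) = 79.43
  Stage 2: F_2 = 10^(7.34/10) = 5.420, G_2 = 10^(−6.85/10) = 0.2065
Friis cascade:
  F = 1.211 + (5.420 − 1)/79.43 = 1.267
NF = 10 log₁₀(1.267) = 1.03 dB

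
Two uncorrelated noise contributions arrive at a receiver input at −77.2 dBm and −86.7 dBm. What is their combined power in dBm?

−76.7 dBm

Convert to linear, add, convert back:
P₁ = 1.91×10⁻¹¹ W, P₂ = 2.14×10⁻¹² W
P_tot = 2.12×10⁻¹¹ W → 10 log₁₀(P_tot / 10⁻³) = −76.7 dBm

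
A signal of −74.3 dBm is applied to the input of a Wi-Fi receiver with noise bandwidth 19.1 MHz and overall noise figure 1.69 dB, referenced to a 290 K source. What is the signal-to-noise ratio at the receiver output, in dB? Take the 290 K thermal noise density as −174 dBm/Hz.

25.2 dB

Noise floor: N = −174 + 10 log₁₀(B) + NF
10 log₁₀(1.91×10⁷) = 72.81 dB
N = −174 + 72.81 + 1.69 = −99.50 dBm
SNR = P_sig − N = −74.3 − (−99.50) = 25.20 dB → 25.2 dB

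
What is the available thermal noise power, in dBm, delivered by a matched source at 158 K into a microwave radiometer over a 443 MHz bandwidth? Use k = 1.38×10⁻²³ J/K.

P_n = kTB = 1.38×10⁻²³ × 158 × 4.43×10⁸ = 9.66×10⁻¹³ W
In dBm: 10 log₁₀(9.66×10⁻¹³ / 10⁻³) = −90.2 dBm

−90.2 dBm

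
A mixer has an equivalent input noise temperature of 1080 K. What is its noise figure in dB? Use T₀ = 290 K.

F = 1 + T_e/T₀ = 1 + 1080/290 = 4.72414
NF = 10 log₁₀(4.72414) = 6.74 dB

6.74 dB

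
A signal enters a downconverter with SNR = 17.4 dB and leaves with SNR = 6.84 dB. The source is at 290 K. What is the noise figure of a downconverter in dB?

NF (dB) = SNR_in(dB) − SNR_out(dB) when the source is at T₀
NF = 17.4 − 6.84 = 10.56 dB

10.56 dB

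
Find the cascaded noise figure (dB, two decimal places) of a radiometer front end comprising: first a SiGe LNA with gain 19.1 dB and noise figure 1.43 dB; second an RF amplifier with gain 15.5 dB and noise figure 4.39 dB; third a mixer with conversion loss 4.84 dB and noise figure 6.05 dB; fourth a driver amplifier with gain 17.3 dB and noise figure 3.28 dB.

1.50 dB

Convert to linear (a loss of L dB is a gain of −L dB): F_i = 10^(NF_i/10), G_i = 10^(G_i,dB/10)
  Stage 1: F_1 = 10^(1.43/10) = 1.390, G_1 = 10^(19.1/10) = 81.28
  Stage 2: F_2 = 10^(4.39/10) = 2.748, G_2 = 10^(15.5/10) = 35.48
  Stage 3: F_3 = 10^(6.05/10) = 4.027, G_3 = 10^(−4.84/10) = 0.3281
  Stage 4: F_4 = 10^(3.28/10) = 2.128, G_4 = 10^(17.3/10) = 53.70
Friis cascade:
  F = 1.390 + (2.748 − 1)/81.28 + (4.027 − 1)/2884 + (2.128 − 1)/946.2 = 1.414
NF = 10 log₁₀(1.414) = 1.50 dB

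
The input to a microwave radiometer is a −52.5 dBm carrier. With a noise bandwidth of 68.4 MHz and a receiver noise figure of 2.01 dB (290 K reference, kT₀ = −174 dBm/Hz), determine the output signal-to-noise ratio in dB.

Noise floor: N = −174 + 10 log₁₀(B) + NF
10 log₁₀(6.84×10⁷) = 78.35 dB
N = −174 + 78.35 + 2.01 = −93.64 dBm
SNR = P_sig − N = −52.5 − (−93.64) = 41.14 dB → 41.1 dB

41.1 dB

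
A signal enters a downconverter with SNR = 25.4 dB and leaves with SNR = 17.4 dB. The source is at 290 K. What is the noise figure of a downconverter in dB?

NF (dB) = SNR_in(dB) − SNR_out(dB) when the source is at T₀
NF = 25.4 − 17.4 = 8.0 dB

8.0 dB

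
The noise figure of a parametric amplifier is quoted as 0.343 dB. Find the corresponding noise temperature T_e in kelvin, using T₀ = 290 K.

F = 10^(0.343/10) = 1.08218
T_e = (F − 1)·T₀ = (1.08218 − 1) × 290 = 23.8 K

23.8 K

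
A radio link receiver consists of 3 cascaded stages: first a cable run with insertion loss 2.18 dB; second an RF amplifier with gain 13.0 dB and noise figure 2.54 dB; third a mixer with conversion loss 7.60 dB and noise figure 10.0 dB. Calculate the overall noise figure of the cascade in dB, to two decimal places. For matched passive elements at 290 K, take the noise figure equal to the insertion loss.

5.69 dB

Convert to linear (a loss of L dB is a gain of −L dB): F_i = 10^(NF_i/10), G_i = 10^(G_i,dB/10)
  Stage 1: F_1 = 10^(2.18/10) = 1.652, G_1 = 10^(−2.18/10) = 0.6053
  Stage 2: F_2 = 10^(2.54/10) = 1.795, G_2 = 10^(13.0/10) = 19.95
  Stage 3: F_3 = 10^(10.0/10) = 10.00, G_3 = 10^(−7.60/10) = 0.1738
Friis cascade:
  F = 1.652 + (1.795 − 1)/0.6053 + (10.00 − 1)/12.08 = 3.710
NF = 10 log₁₀(3.710) = 5.69 dB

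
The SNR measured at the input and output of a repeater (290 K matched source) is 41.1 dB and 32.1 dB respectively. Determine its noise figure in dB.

9.0 dB

NF (dB) = SNR_in(dB) − SNR_out(dB) when the source is at T₀
NF = 41.1 − 32.1 = 9.0 dB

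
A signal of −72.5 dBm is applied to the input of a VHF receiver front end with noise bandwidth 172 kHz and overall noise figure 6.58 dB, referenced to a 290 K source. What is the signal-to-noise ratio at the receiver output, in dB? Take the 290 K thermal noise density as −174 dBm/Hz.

42.6 dB

Noise floor: N = −174 + 10 log₁₀(B) + NF
10 log₁₀(1.72×10⁵) = 52.36 dB
N = −174 + 52.36 + 6.58 = −115.06 dBm
SNR = P_sig − N = −72.5 − (−115.06) = 42.56 dB → 42.6 dB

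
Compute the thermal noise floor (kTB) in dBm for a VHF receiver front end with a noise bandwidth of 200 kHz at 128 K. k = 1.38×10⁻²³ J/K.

−124.5 dBm

P_n = kTB = 1.38×10⁻²³ × 128 × 2.00×10⁵ = 3.53×10⁻¹⁶ W
In dBm: 10 log₁₀(3.53×10⁻¹⁶ / 10⁻³) = −124.5 dBm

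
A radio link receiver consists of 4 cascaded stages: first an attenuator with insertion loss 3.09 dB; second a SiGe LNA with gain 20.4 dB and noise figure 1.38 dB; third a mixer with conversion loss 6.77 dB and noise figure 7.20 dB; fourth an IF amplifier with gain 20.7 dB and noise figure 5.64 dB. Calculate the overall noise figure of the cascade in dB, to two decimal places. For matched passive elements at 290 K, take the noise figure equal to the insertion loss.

4.93 dB

Convert to linear (a loss of L dB is a gain of −L dB): F_i = 10^(NF_i/10), G_i = 10^(G_i,dB/10)
  Stage 1: F_1 = 10^(3.09/10) = 2.037, G_1 = 10^(−3.09/10) = 0.4909
  Stage 2: F_2 = 10^(1.38/10) = 1.374, G_2 = 10^(20.4/10) = 109.6
  Stage 3: F_3 = 10^(7.20/10) = 5.248, G_3 = 10^(−6.77/10) = 0.2104
  Stage 4: F_4 = 10^(5.64/10) = 3.664, G_4 = 10^(20.7/10) = 117.5
Friis cascade:
  F = 2.037 + (1.374 − 1)/0.4909 + (5.248 − 1)/53.83 + (3.664 − 1)/11.32 = 3.113
NF = 10 log₁₀(3.113) = 4.93 dB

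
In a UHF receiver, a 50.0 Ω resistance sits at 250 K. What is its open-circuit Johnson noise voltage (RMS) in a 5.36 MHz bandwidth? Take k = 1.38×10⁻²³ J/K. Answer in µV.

V_n = √(4kTRB)
4kTRB = 4 × 1.38×10⁻²³ × 250 × 5.00×10¹ × 5.36×10⁶ = 3.70×10⁻¹² V²
V_n = √(3.70×10⁻¹²) = 1.92×10⁻⁶ V = 1.92 µV

1.92 µV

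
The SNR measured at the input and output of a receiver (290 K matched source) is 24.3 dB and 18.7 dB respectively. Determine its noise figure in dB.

5.6 dB

NF (dB) = SNR_in(dB) − SNR_out(dB) when the source is at T₀
NF = 24.3 − 18.7 = 5.6 dB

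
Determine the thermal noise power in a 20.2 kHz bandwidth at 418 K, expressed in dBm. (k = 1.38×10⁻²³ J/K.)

−129.3 dBm

P_n = kTB = 1.38×10⁻²³ × 418 × 2.02×10⁴ = 1.17×10⁻¹⁶ W
In dBm: 10 log₁₀(1.17×10⁻¹⁶ / 10⁻³) = −129.3 dBm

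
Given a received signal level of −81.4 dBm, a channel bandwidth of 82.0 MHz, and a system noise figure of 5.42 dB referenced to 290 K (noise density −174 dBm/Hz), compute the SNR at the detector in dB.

8.0 dB

Noise floor: N = −174 + 10 log₁₀(B) + NF
10 log₁₀(8.20×10⁷) = 79.14 dB
N = −174 + 79.14 + 5.42 = −89.44 dBm
SNR = P_sig − N = −81.4 − (−89.44) = 8.04 dB → 8.0 dB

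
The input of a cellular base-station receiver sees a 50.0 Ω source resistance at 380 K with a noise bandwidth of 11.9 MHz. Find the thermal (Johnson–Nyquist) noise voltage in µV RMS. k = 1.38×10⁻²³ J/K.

3.53 µV

V_n = √(4kTRB)
4kTRB = 4 × 1.38×10⁻²³ × 380 × 5.00×10¹ × 1.19×10⁷ = 1.25×10⁻¹¹ V²
V_n = √(1.25×10⁻¹¹) = 3.53×10⁻⁶ V = 3.53 µV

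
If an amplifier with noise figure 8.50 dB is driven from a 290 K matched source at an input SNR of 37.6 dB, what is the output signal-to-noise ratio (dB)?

By definition F = SNR_in/SNR_out, so in dB: SNR_out = SNR_in − NF
SNR_out = 37.6 − 8.50 = 29.10 dB

29.10 dB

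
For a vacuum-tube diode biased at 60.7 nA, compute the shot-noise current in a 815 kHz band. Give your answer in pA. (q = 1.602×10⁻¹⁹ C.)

126 pA

I_n = √(2qI·B)
2qI·B = 2 × 1.602×10⁻¹⁹ × 6.07×10⁻⁸ × 8.15×10⁵ = 1.59×10⁻²⁰ A²
I_n = √(1.59×10⁻²⁰) = 1.26×10⁻¹⁰ A = 126 pA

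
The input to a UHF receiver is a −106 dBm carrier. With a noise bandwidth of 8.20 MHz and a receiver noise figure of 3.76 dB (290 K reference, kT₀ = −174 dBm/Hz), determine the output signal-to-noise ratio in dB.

Noise floor: N = −174 + 10 log₁₀(B) + NF
10 log₁₀(8.20×10⁶) = 69.14 dB
N = −174 + 69.14 + 3.76 = −101.10 dBm
SNR = P_sig − N = −106 − (−101.10) = −4.90 dB → −4.9 dB

−4.9 dB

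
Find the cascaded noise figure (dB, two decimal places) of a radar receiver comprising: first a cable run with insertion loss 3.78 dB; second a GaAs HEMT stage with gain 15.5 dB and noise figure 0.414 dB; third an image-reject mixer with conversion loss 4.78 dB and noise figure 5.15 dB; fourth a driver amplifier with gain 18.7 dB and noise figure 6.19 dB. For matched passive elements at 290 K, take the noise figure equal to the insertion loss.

5.34 dB

Convert to linear (a loss of L dB is a gain of −L dB): F_i = 10^(NF_i/10), G_i = 10^(G_i,dB/10)
  Stage 1: F_1 = 10^(3.78/10) = 2.388, G_1 = 10^(−3.78/10) = 0.4188
  Stage 2: F_2 = 10^(0.414/10) = 1.100, G_2 = 10^(15.5/10) = 35.48
  Stage 3: F_3 = 10^(5.15/10) = 3.273, G_3 = 10^(−4.78/10) = 0.3327
  Stage 4: F_4 = 10^(6.19/10) = 4.159, G_4 = 10^(18.7/10) = 74.13
Friis cascade:
  F = 2.388 + (1.100 − 1)/0.4188 + (3.273 − 1)/14.86 + (4.159 − 1)/4.943 = 3.419
NF = 10 log₁₀(3.419) = 5.34 dB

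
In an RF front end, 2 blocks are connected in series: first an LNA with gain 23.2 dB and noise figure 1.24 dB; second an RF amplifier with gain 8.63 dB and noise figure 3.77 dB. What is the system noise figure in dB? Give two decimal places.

Convert to linear (a loss of L dB is a gain of −L dB): F_i = 10^(NF_i/10), G_i = 10^(G_i,dB/10)
  Stage 1: F_1 = 10^(1.24/10) = 1.330, G_1 = 10^(23.2/10) = 208.9
  Stage 2: F_2 = 10^(3.77/10) = 2.382, G_2 = 10^(8.63/10) = 7.295
Friis cascade:
  F = 1.330 + (2.382 − 1)/208.9 = 1.337
NF = 10 log₁₀(1.337) = 1.26 dB

1.26 dB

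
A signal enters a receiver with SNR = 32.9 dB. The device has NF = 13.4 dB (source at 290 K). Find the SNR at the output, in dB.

By definition F = SNR_in/SNR_out, so in dB: SNR_out = SNR_in − NF
SNR_out = 32.9 − 13.4 = 19.5 dB

19.5 dB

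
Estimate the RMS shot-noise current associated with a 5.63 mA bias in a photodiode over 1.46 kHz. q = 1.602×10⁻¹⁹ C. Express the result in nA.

I_n = √(2qI·B)
2qI·B = 2 × 1.602×10⁻¹⁹ × 5.63×10⁻³ × 1.46×10³ = 2.63×10⁻¹⁸ A²
I_n = √(2.63×10⁻¹⁸) = 1.62×10⁻⁹ A = 1.62 nA

1.62 nA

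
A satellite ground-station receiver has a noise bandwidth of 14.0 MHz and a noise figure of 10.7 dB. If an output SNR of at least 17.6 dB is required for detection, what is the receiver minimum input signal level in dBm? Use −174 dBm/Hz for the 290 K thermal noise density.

Sensitivity = −174 + 10 log₁₀(B) + NF + SNR_min
= −174 + 71.46 + 10.7 + 17.6
= −74.24 dBm → −74.2 dBm

−74.2 dBm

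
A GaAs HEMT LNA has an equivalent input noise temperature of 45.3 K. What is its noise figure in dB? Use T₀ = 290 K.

0.630 dB

F = 1 + T_e/T₀ = 1 + 45.3/290 = 1.15621
NF = 10 log₁₀(1.15621) = 0.630 dB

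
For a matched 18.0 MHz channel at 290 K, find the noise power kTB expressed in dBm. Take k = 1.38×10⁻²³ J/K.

P_n = kTB = 1.38×10⁻²³ × 290 × 1.80×10⁷ = 7.20×10⁻¹⁴ W
In dBm: 10 log₁₀(7.20×10⁻¹⁴ / 10⁻³) = −101.4 dBm

−101.4 dBm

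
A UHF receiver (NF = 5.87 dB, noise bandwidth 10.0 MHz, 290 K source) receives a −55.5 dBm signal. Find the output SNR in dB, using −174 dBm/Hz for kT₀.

Noise floor: N = −174 + 10 log₁₀(B) + NF
10 log₁₀(1.00×10⁷) = 70 dB
N = −174 + 70 + 5.87 = −98.13 dBm
SNR = P_sig − N = −55.5 − (−98.13) = 42.63 dB → 42.6 dB

42.6 dB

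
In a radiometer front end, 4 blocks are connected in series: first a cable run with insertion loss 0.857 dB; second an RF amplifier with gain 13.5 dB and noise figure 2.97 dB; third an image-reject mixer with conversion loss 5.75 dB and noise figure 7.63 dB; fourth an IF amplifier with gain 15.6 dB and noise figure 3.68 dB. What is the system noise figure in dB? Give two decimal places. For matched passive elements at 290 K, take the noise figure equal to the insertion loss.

4.69 dB

Convert to linear (a loss of L dB is a gain of −L dB): F_i = 10^(NF_i/10), G_i = 10^(G_i,dB/10)
  Stage 1: F_1 = 10^(0.857/10) = 1.218, G_1 = 10^(−0.857/10) = 0.8209
  Stage 2: F_2 = 10^(2.97/10) = 1.982, G_2 = 10^(13.5/10) = 22.39
  Stage 3: F_3 = 10^(7.63/10) = 5.794, G_3 = 10^(−5.75/10) = 0.2661
  Stage 4: F_4 = 10^(3.68/10) = 2.333, G_4 = 10^(15.6/10) = 36.31
Friis cascade:
  F = 1.218 + (1.982 − 1)/0.8209 + (5.794 − 1)/18.38 + (2.333 − 1)/4.890 = 2.947
NF = 10 log₁₀(2.947) = 4.69 dB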